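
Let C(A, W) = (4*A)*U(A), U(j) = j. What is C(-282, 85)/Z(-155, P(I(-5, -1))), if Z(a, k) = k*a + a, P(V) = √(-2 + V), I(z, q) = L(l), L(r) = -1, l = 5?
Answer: -79524/155 + 79524*I*√3/155 ≈ -513.06 + 888.64*I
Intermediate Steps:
I(z, q) = -1
C(A, W) = 4*A² (C(A, W) = (4*A)*A = 4*A²)
Z(a, k) = a + a*k (Z(a, k) = a*k + a = a + a*k)
C(-282, 85)/Z(-155, P(I(-5, -1))) = (4*(-282)²)/((-155*(1 + √(-2 - 1)))) = (4*79524)/((-155*(1 + √(-3)))) = 318096/((-155*(1 + I*√3))) = 318096/(-155 - 155*I*√3)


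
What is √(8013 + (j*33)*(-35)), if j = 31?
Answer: 12*I*√193 ≈ 166.71*I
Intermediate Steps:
√(8013 + (j*33)*(-35)) = √(8013 + (31*33)*(-35)) = √(8013 + 1023*(-35)) = √(8013 - 35805) = √(-27792) = 12*I*√193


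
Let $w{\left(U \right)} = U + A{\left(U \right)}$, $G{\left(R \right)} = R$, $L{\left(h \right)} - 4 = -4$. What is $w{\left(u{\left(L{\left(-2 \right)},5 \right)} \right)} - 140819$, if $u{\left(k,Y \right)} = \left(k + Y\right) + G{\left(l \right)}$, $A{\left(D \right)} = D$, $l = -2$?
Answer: $-140813$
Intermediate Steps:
$L{\left(h \right)} = 0$ ($L{\left(h \right)} = 4 - 4 = 0$)
$u{\left(k,Y \right)} = -2 + Y + k$ ($u{\left(k,Y \right)} = \left(k + Y\right) - 2 = \left(Y + k\right) - 2 = -2 + Y + k$)
$w{\left(U \right)} = 2 U$ ($w{\left(U \right)} = U + U = 2 U$)
$w{\left(u{\left(L{\left(-2 \right)},5 \right)} \right)} - 140819 = 2 \left(-2 + 5 + 0\right) - 140819 = 2 \cdot 3 - 140819 = 6 - 140819 = -140813$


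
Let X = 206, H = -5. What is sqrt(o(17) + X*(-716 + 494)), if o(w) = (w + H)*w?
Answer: 2*I*sqrt(11382) ≈ 213.37*I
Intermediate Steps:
o(w) = w*(-5 + w) (o(w) = (w - 5)*w = (-5 + w)*w = w*(-5 + w))
sqrt(o(17) + X*(-716 + 494)) = sqrt(17*(-5 + 17) + 206*(-716 + 494)) = sqrt(17*12 + 206*(-222)) = sqrt(204 - 45732) = sqrt(-45528) = 2*I*sqrt(11382)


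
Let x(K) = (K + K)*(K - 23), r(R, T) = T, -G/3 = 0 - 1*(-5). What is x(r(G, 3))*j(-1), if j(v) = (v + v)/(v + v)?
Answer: -120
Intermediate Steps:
j(v) = 1 (j(v) = (2*v)/((2*v)) = (2*v)*(1/(2*v)) = 1)
G = -15 (G = -3*(0 - 1*(-5)) = -3*(0 + 5) = -3*5 = -15)
x(K) = 2*K*(-23 + K) (x(K) = (2*K)*(-23 + K) = 2*K*(-23 + K))
x(r(G, 3))*j(-1) = (2*3*(-23 + 3))*1 = (2*3*(-20))*1 = -120*1 = -120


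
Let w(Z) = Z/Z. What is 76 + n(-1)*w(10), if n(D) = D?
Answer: 75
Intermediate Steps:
w(Z) = 1
76 + n(-1)*w(10) = 76 - 1*1 = 76 - 1 = 75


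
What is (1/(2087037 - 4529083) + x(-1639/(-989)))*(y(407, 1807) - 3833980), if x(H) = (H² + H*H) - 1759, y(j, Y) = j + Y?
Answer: 8024591919839855225589/1194308237783 ≈ 6.7190e+9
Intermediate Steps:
y(j, Y) = Y + j
x(H) = -1759 + 2*H² (x(H) = (H² + H²) - 1759 = 2*H² - 1759 = -1759 + 2*H²)
(1/(2087037 - 4529083) + x(-1639/(-989)))*(y(407, 1807) - 3833980) = (1/(2087037 - 4529083) + (-1759 + 2*(-1639/(-989))²))*((1807 + 407) - 3833980) = (1/(-2442046) + (-1759 + 2*(-1639*(-1/989))²))*(2214 - 3833980) = (-1/2442046 + (-1759 + 2*(1639/989)²))*(-3831766) = (-1/2442046 + (-1759 + 2*(2686321/978121)))*(-3831766) = (-1/2442046 + (-1759 + 5372642/978121))*(-3831766) = (-1/2442046 - 1715142197/978121)*(-3831766) = -4188456142593183/2388616475566*(-3831766) = 8024591919839855225589/1194308237783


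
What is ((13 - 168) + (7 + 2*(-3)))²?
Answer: 23716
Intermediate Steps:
((13 - 168) + (7 + 2*(-3)))² = (-155 + (7 - 6))² = (-155 + 1)² = (-154)² = 23716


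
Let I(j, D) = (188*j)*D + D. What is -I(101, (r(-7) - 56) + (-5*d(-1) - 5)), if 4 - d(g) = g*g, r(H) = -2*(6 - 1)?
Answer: 1633054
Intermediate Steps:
r(H) = -10 (r(H) = -2*5 = -10)
d(g) = 4 - g**2 (d(g) = 4 - g*g = 4 - g**2)
I(j, D) = D + 188*D*j (I(j, D) = 188*D*j + D = D + 188*D*j)
-I(101, (r(-7) - 56) + (-5*d(-1) - 5)) = -((-10 - 56) + (-5*(4 - 1*(-1)**2) - 5))*(1 + 188*101) = -(-66 + (-5*(4 - 1*1) - 5))*(1 + 18988) = -(-66 + (-5*(4 - 1) - 5))*18989 = -(-66 + (-5*3 - 5))*18989 = -(-66 + (-15 - 5))*18989 = -(-66 - 20)*18989 = -(-86)*18989 = -1*(-1633054) = 1633054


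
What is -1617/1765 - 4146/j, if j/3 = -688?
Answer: 663367/607160 ≈ 1.0926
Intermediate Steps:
j = -2064 (j = 3*(-688) = -2064)
-1617/1765 - 4146/j = -1617/1765 - 4146/(-2064) = -1617*1/1765 - 4146*(-1/2064) = -1617/1765 + 691/344 = 663367/607160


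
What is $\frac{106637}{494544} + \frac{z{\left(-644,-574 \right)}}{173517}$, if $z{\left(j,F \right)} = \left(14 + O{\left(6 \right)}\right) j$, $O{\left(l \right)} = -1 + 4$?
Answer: $\frac{1454340513}{9534643472} \approx 0.15253$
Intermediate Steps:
$O{\left(l \right)} = 3$
$z{\left(j,F \right)} = 17 j$ ($z{\left(j,F \right)} = \left(14 + 3\right) j = 17 j$)
$\frac{106637}{494544} + \frac{z{\left(-644,-574 \right)}}{173517} = \frac{106637}{494544} + \frac{17 \left(-644\right)}{173517} = 106637 \cdot \frac{1}{494544} - \frac{10948}{173517} = \frac{106637}{494544} - \frac{10948}{173517} = \frac{1454340513}{9534643472}$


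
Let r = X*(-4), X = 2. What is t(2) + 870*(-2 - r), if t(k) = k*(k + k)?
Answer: 5228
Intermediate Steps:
t(k) = 2*k² (t(k) = k*(2*k) = 2*k²)
r = -8 (r = 2*(-4) = -8)
t(2) + 870*(-2 - r) = 2*2² + 870*(-2 - 1*(-8)) = 2*4 + 870*(-2 + 8) = 8 + 870*6 = 8 + 5220 = 5228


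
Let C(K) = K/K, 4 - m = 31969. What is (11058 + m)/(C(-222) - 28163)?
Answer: 20907/28162 ≈ 0.74238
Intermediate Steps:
m = -31965 (m = 4 - 1*31969 = 4 - 31969 = -31965)
C(K) = 1
(11058 + m)/(C(-222) - 28163) = (11058 - 31965)/(1 - 28163) = -20907/(-28162) = -20907*(-1/28162) = 20907/28162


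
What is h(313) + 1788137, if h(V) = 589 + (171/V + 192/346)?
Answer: 96857783805/54149 ≈ 1.7887e+6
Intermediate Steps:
h(V) = 101993/173 + 171/V (h(V) = 589 + (171/V + 192*(1/346)) = 589 + (171/V + 96/173) = 589 + (96/173 + 171/V) = 101993/173 + 171/V)
h(313) + 1788137 = (101993/173 + 171/313) + 1788137 = 31953392/54149 + 1788137 = 96857783805/54149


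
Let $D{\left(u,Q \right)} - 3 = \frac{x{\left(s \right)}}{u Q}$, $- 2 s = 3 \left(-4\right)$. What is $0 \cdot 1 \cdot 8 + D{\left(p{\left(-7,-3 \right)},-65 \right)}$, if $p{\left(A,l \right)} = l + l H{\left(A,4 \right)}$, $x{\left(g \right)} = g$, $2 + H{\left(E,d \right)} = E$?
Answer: $\frac{779}{260} \approx 2.9962$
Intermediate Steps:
$H{\left(E,d \right)} = -2 + E$
$s = 6$ ($s = - \frac{3 \left(-4\right)}{2} = \left(- \frac{1}{2}\right) \left(-12\right) = 6$)
$p{\left(A,l \right)} = l + l \left(-2 + A\right)$
$D{\left(u,Q \right)} = 3 + \frac{6}{Q u}$ ($D{\left(u,Q \right)} = 3 + \frac{6}{u Q} = 3 + \frac{6}{Q u}$)
$0 \cdot 1 \cdot 8 + D{\left(p{\left(-7,-3 \right)},-65 \right)} = 0 \cdot 1 \cdot 8 + \left(3 + \frac{6}{\left(-65\right) \left(- 3 \left(-1 - 7\right)\right)}\right) = 0 \cdot 8 + \left(3 + 6 \left(- \frac{1}{65}\right) \frac{1}{\left(-3\right) \left(-8\right)}\right) = 0 + \left(3 + 6 \left(- \frac{1}{65}\right) \frac{1}{24}\right) = 0 + \left(3 - \frac{1}{260}\right) = 0 + \frac{779}{260} = \frac{779}{260}$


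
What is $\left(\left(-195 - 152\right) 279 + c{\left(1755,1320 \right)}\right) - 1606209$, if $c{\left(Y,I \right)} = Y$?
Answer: $-1701267$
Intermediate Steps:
$\left(\left(-195 - 152\right) 279 + c{\left(1755,1320 \right)}\right) - 1606209 = \left(\left(-195 - 152\right) 279 + 1755\right) - 1606209 = \left(\left(-347\right) 279 + 1755\right) - 1606209 = \left(-96813 + 1755\right) - 1606209 = -95058 - 1606209 = -1701267$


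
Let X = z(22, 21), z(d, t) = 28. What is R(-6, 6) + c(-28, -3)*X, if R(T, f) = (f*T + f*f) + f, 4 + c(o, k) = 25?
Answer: 594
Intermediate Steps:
c(o, k) = 21 (c(o, k) = -4 + 25 = 21)
X = 28
R(T, f) = f + f² + T*f (R(T, f) = (T*f + f²) + f = (f² + T*f) + f = f + f² + T*f)
R(-6, 6) + c(-28, -3)*X = 6*(1 - 6 + 6) + 21*28 = 6*1 + 588 = 6 + 588 = 594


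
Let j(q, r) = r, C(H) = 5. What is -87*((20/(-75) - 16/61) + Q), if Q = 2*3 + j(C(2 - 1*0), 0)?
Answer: -145174/305 ≈ -475.98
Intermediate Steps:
Q = 6 (Q = 2*3 + 0 = 6 + 0 = 6)
-87*((20/(-75) - 16/61) + Q) = -87*((20/(-75) - 16/61) + 6) = -87*((20*(-1/75) - 16*1/61) + 6) = -87*((-4/15 - 16/61) + 6) = -87*(-484/915 + 6) = -87*5006/915 = -145174/305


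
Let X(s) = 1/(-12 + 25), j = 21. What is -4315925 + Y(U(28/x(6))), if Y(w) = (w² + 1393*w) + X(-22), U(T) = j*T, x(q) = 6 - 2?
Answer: -53164084/13 ≈ -4.0895e+6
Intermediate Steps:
x(q) = 4
X(s) = 1/13
U(T) = 21*T
Y(w) = 1/13 + w² + 1393*w (Y(w) = (w² + 1393*w) + 1/13 = 1/13 + w² + 1393*w)
-4315925 + Y(U(28/x(6))) = -4315925 + (1/13 + (21*(28/4))² + 1393*(21*(28/4))) = -4315925 + (1/13 + (21*(28*(¼)))² + 1393*(21*(28*(¼)))) = -4315925 + (1/13 + (21*7)² + 1393*(21*7)) = -4315925 + (1/13 + 147² + 1393*147) = -4315925 + (1/13 + 21609 + 204771) = -4315925 + 2942941/13 = -53164084/13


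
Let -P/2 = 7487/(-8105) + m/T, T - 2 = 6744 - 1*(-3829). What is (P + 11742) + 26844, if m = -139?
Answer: 661476226598/17142075 ≈ 38588.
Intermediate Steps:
T = 10575 (T = 2 + (6744 - 1*(-3829)) = 2 + (6744 + 3829) = 2 + 10573 = 10575)
P = 32120648/17142075 (P = -2*(7487/(-8105) - 139/10575) = -2*(7487*(-1/8105) - 139*1/10575) = -2*(-7487/8105 - 139/10575) = -2*(-16060324/17142075) = 32120648/17142075 ≈ 1.8738)
(P + 11742) + 26844 = (32120648/17142075 + 11742) + 26844 = 201314365298/17142075 + 26844 = 661476226598/17142075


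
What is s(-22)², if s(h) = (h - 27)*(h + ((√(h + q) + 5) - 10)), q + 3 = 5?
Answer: 1702309 - 259308*I*√5 ≈ 1.7023e+6 - 5.7983e+5*I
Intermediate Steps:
q = 2 (q = -3 + 5 = 2)
s(h) = (-27 + h)*(-5 + h + √(2 + h)) (s(h) = (h - 27)*(h + ((√(h + 2) + 5) - 10)) = (-27 + h)*(h + ((√(2 + h) + 5) - 10)) = (-27 + h)*(h + ((5 + √(2 + h)) - 10)) = (-27 + h)*(h + (-5 + √(2 + h))) = (-27 + h)*(-5 + h + √(2 + h)))
s(-22)² = (135 + (-22)² - 32*(-22) - 27*√(2 - 22) - 22*√(2 - 22))² = (135 + 484 + 704 - 54*I*√5 - 44*I*√5)² = (1323 - 98*I*√5)²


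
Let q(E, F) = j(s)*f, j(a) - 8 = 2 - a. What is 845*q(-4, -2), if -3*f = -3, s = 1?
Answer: 7605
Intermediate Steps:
j(a) = 10 - a (j(a) = 8 + (2 - a) = 10 - a)
f = 1 (f = -⅓*(-3) = 1)
q(E, F) = 9 (q(E, F) = (10 - 1*1)*1 = (10 - 1)*1 = 9*1 = 9)
845*q(-4, -2) = 845*9 = 7605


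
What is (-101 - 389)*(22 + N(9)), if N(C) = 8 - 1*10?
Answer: -9800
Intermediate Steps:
N(C) = -2 (N(C) = 8 - 10 = -2)
(-101 - 389)*(22 + N(9)) = (-101 - 389)*(22 - 2) = -490*20 = -9800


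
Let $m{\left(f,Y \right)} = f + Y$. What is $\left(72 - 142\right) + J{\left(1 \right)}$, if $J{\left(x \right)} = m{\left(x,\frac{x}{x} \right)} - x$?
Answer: $-69$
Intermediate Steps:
$m{\left(f,Y \right)} = Y + f$
$J{\left(x \right)} = 1$ ($J{\left(x \right)} = \left(\frac{x}{x} + x\right) - x = \left(1 + x\right) - x = 1$)
$\left(72 - 142\right) + J{\left(1 \right)} = \left(72 - 142\right) + 1 = -70 + 1 = -69$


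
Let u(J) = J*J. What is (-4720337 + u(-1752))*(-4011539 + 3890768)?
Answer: 199372752243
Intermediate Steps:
u(J) = J²
(-4720337 + u(-1752))*(-4011539 + 3890768) = (-4720337 + (-1752)²)*(-4011539 + 3890768) = (-4720337 + 3069504)*(-120771) = -1650833*(-120771) = 199372752243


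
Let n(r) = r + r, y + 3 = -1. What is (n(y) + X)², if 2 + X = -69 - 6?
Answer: 7225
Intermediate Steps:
y = -4 (y = -3 - 1 = -4)
X = -77 (X = -2 + (-69 - 6) = -2 - 75 = -77)
n(r) = 2*r
(n(y) + X)² = (2*(-4) - 77)² = (-8 - 77)² = (-85)² = 7225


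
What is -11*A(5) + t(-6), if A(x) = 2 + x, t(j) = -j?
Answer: -71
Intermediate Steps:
-11*A(5) + t(-6) = -11*(2 + 5) - 1*(-6) = -11*7 + 6 = -77 + 6 = -71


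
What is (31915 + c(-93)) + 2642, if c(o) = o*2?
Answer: 34371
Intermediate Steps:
c(o) = 2*o
(31915 + c(-93)) + 2642 = (31915 + 2*(-93)) + 2642 = (31915 - 186) + 2642 = 31729 + 2642 = 34371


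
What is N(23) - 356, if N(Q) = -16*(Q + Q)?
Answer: -1092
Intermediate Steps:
N(Q) = -32*Q
N(23) - 356 = -32*23 - 356 = -736 - 356 = -1092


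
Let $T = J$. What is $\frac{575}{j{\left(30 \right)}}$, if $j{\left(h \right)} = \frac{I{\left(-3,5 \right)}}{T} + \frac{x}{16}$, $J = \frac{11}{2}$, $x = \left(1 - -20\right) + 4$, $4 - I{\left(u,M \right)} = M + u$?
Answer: $\frac{101200}{339} \approx 298.52$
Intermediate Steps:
$I{\left(u,M \right)} = 4 - M - u$ ($I{\left(u,M \right)} = 4 - \left(M + u\right) = 4 - M - u$)
$x = 25$ ($x = \left(1 + 20\right) + 4 = 21 + 4 = 25$)
$J = \frac{11}{2}$ ($J = 11 \cdot \frac{1}{2} = \frac{11}{2} \approx 5.5$)
$T = \frac{11}{2} \approx 5.5$
$j{\left(h \right)} = \frac{339}{176}$ ($j{\left(h \right)} = \frac{4 - 5 - -3}{\frac{11}{2}} + \frac{25}{16} = \left(4 - 5 + 3\right) \frac{2}{11} + 25 \cdot \frac{1}{16} = 2 \cdot \frac{2}{11} + \frac{25}{16} = \frac{4}{11} + \frac{25}{16} = \frac{339}{176}$)
$\frac{575}{j{\left(30 \right)}} = \frac{575}{\frac{339}{176}} = 575 \cdot \frac{176}{339} = \frac{101200}{339}$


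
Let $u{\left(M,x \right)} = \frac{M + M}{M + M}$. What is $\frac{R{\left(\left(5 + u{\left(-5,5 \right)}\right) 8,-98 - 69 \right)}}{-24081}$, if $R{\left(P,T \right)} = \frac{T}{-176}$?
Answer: $- \frac{167}{4238256} \approx -3.9403 \cdot 10^{-5}$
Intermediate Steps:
$u{\left(M,x \right)} = 1$ ($u{\left(M,x \right)} = \frac{2 M}{2 M} = 2 M \frac{1}{2 M} = 1$)
$R{\left(P,T \right)} = - \frac{T}{176}$ ($R{\left(P,T \right)} = T \left(- \frac{1}{176}\right) = - \frac{T}{176}$)
$\frac{R{\left(\left(5 + u{\left(-5,5 \right)}\right) 8,-98 - 69 \right)}}{-24081} = \frac{\left(- \frac{1}{176}\right) \left(-98 - 69\right)}{-24081} = - \frac{-98 - 69}{176} \left(- \frac{1}{24081}\right) = \left(- \frac{1}{176}\right) \left(-167\right) \left(- \frac{1}{24081}\right) = \frac{167}{176} \left(- \frac{1}{24081}\right) = - \frac{167}{4238256}$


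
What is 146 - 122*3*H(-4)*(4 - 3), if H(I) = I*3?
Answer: 4538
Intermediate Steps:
H(I) = 3*I
146 - 122*3*H(-4)*(4 - 3) = 146 - 122*3*(3*(-4))*(4 - 3) = 146 - 122*3*(-12) = 146 - (-4392) = 146 - 122*(-36) = 146 + 4392 = 4538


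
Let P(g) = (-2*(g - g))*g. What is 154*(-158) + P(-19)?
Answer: -24332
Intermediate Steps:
P(g) = 0 (P(g) = (-2*0)*g = 0*g = 0)
154*(-158) + P(-19) = 154*(-158) + 0 = -24332 + 0 = -24332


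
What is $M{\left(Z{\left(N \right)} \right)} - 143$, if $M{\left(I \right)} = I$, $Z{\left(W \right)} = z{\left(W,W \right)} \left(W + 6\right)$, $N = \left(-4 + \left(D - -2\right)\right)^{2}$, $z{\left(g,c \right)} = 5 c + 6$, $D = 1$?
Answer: $-66$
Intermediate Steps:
$z{\left(g,c \right)} = 6 + 5 c$
$N = 1$ ($N = \left(-4 + \left(1 - -2\right)\right)^{2} = \left(-4 + \left(1 + 2\right)\right)^{2} = \left(-4 + 3\right)^{2} = \left(-1\right)^{2} = 1$)
$Z{\left(W \right)} = \left(6 + W\right) \left(6 + 5 W\right)$ ($Z{\left(W \right)} = \left(6 + 5 W\right) \left(W + 6\right) = \left(6 + 5 W\right) \left(6 + W\right) = \left(6 + W\right) \left(6 + 5 W\right)$)
$M{\left(Z{\left(N \right)} \right)} - 143 = \left(6 + 1\right) \left(6 + 5 \cdot 1\right) - 143 = 7 \left(6 + 5\right) - 143 = 7 \cdot 11 - 143 = 77 - 143 = -66$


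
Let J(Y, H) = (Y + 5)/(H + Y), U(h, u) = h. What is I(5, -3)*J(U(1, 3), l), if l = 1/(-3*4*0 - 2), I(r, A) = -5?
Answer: -60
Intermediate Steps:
l = -1/2 (l = 1/(-12*0 - 2) = 1/(0 - 2) = 1/(-2) = -1/2 ≈ -0.50000)
J(Y, H) = (5 + Y)/(H + Y)
I(5, -3)*J(U(1, 3), l) = -5*(5 + 1)/(-1/2 + 1) = -5*6/1/2 = -10*6 = -5*12 = -60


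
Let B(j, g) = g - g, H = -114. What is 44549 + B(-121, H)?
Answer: 44549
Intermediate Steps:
B(j, g) = 0
44549 + B(-121, H) = 44549 + 0 = 44549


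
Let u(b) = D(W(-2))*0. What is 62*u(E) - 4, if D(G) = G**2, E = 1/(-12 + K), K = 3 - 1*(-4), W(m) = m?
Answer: -4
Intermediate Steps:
K = 7 (K = 3 + 4 = 7)
E = -1/5 (E = 1/(-12 + 7) = 1/(-5) = -1/5 ≈ -0.20000)
u(b) = 0 (u(b) = (-2)**2*0 = 4*0 = 0)
62*u(E) - 4 = 62*0 - 4 = 0 - 4 = -4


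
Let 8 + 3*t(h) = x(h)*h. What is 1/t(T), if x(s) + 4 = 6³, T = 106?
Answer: 1/7488 ≈ 0.00013355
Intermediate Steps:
x(s) = 212 (x(s) = -4 + 6³ = -4 + 216 = 212)
t(h) = -8/3 + 212*h/3 (t(h) = -8/3 + (212*h)/3 = -8/3 + 212*h/3)
1/t(T) = 1/(-8/3 + (212/3)*106) = 1/(-8/3 + 22472/3) = 1/7488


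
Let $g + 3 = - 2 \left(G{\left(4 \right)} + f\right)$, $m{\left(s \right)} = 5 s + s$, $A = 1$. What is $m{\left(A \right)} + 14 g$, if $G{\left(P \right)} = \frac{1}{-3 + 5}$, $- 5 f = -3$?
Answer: $- \frac{334}{5} \approx -66.8$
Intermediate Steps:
$f = \frac{3}{5}$ ($f = \left(- \frac{1}{5}\right) \left(-3\right) = \frac{3}{5} \approx 0.6$)
$G{\left(P \right)} = \frac{1}{2}$
$m{\left(s \right)} = 6 s$
$g = - \frac{26}{5}$ ($g = -3 - 2 \left(\frac{1}{2} + \frac{3}{5}\right) = -3 - \frac{11}{5} = - \frac{26}{5} \approx -5.2$)
$m{\left(A \right)} + 14 g = 6 \cdot 1 + 14 \left(- \frac{26}{5}\right) = 6 - \frac{364}{5} = - \frac{334}{5}$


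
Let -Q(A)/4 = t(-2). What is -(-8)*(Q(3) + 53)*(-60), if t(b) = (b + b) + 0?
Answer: -33120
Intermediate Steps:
t(b) = 2*b (t(b) = 2*b + 0 = 2*b)
Q(A) = 16 (Q(A) = -8*(-2) = -4*(-4) = 16)
-(-8)*(Q(3) + 53)*(-60) = -(-8)*(16 + 53)*(-60) = -(-8)*69*(-60) = -(-8)*(-4140) = -1*33120 = -33120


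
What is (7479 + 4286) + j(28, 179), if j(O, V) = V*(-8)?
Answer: 10333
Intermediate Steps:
j(O, V) = -8*V
(7479 + 4286) + j(28, 179) = (7479 + 4286) - 8*179 = 11765 - 1432 = 10333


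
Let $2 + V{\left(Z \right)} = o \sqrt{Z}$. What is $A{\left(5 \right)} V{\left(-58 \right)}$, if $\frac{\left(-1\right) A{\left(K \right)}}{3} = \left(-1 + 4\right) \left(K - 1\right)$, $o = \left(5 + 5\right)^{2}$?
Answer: $72 - 3600 i \sqrt{58} \approx 72.0 - 27417.0 i$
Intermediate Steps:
$o = 100$ ($o = 10^{2} = 100$)
$A{\left(K \right)} = 9 - 9 K$ ($A{\left(K \right)} = - 3 \left(-1 + 4\right) \left(K - 1\right) = - 3 \cdot 3 \left(-1 + K\right) = - 3 \left(-3 + 3 K\right) = 9 - 9 K$)
$V{\left(Z \right)} = -2 + 100 \sqrt{Z}$
$A{\left(5 \right)} V{\left(-58 \right)} = \left(9 - 45\right) \left(-2 + 100 \sqrt{-58}\right) = \left(9 - 45\right) \left(-2 + 100 i \sqrt{58}\right) = - 36 \left(-2 + 100 i \sqrt{58}\right) = 72 - 3600 i \sqrt{58}$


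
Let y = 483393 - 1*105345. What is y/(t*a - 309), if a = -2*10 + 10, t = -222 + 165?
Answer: 126016/87 ≈ 1448.5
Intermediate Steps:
t = -57
a = -10 (a = -20 + 10 = -10)
y = 378048 (y = 483393 - 105345 = 378048)
y/(t*a - 309) = 378048/(-57*(-10) - 309) = 378048/(570 - 309) = 378048/261 = 378048*(1/261) = 126016/87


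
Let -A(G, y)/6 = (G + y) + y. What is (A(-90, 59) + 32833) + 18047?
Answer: 50712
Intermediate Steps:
A(G, y) = -12*y - 6*G (A(G, y) = -6*((G + y) + y) = -6*(G + 2*y) = -12*y - 6*G)
(A(-90, 59) + 32833) + 18047 = ((-12*59 - 6*(-90)) + 32833) + 18047 = ((-708 + 540) + 32833) + 18047 = (-168 + 32833) + 18047 = 32665 + 18047 = 50712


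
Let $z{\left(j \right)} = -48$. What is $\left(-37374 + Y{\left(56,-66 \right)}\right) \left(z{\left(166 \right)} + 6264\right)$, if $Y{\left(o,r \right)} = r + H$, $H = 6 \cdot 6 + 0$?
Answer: $-232503264$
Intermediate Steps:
$H = 36$ ($H = 36 + 0 = 36$)
$Y{\left(o,r \right)} = 36 + r$ ($Y{\left(o,r \right)} = r + 36 = 36 + r$)
$\left(-37374 + Y{\left(56,-66 \right)}\right) \left(z{\left(166 \right)} + 6264\right) = \left(-37374 + \left(36 - 66\right)\right) \left(-48 + 6264\right) = \left(-37374 - 30\right) 6216 = \left(-37404\right) 6216 = -232503264$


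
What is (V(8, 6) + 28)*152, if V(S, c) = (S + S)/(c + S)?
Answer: 31008/7 ≈ 4429.7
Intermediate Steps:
V(S, c) = 2*S/(S + c) (V(S, c) = (2*S)/(S + c) = 2*S/(S + c))
(V(8, 6) + 28)*152 = (2*8/(8 + 6) + 28)*152 = (2*8/14 + 28)*152 = (2*8*(1/14) + 28)*152 = (8/7 + 28)*152 = (204/7)*152 = 31008/7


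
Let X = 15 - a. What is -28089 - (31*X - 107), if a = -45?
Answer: -29842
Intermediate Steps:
X = 60 (X = 15 - 1*(-45) = 15 + 45 = 60)
-28089 - (31*X - 107) = -28089 - (31*60 - 107) = -28089 - (1860 - 107) = -28089 - 1*1753 = -28089 - 1753 = -29842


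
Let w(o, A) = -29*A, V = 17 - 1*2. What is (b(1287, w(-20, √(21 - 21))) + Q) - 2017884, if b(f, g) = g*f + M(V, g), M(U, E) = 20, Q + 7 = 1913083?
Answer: -104788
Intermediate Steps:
Q = 1913076 (Q = -7 + 1913083 = 1913076)
V = 15 (V = 17 - 2 = 15)
b(f, g) = 20 + f*g (b(f, g) = g*f + 20 = f*g + 20 = 20 + f*g)
(b(1287, w(-20, √(21 - 21))) + Q) - 2017884 = ((20 + 1287*(-29*√(21 - 21))) + 1913076) - 2017884 = ((20 + 1287*(-29*√0)) + 1913076) - 2017884 = ((20 + 1287*(-29*0)) + 1913076) - 2017884 = ((20 + 1287*0) + 1913076) - 2017884 = ((20 + 0) + 1913076) - 2017884 = (20 + 1913076) - 2017884 = 1913096 - 2017884 = -104788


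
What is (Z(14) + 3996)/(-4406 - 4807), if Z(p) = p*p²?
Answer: -6740/9213 ≈ -0.73158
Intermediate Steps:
Z(p) = p³
(Z(14) + 3996)/(-4406 - 4807) = (14³ + 3996)/(-4406 - 4807) = (2744 + 3996)/(-9213) = 6740*(-1/9213) = -6740/9213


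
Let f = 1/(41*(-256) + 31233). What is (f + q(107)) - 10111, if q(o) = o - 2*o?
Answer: -211890665/20737 ≈ -10218.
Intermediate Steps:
q(o) = -o
f = 1/20737 (f = 1/(-10496 + 31233) = 1/20737 ≈ 4.8223e-5)
(f + q(107)) - 10111 = (1/20737 - 1*107) - 10111 = (1/20737 - 107) - 10111 = -2218858/20737 - 10111 = -211890665/20737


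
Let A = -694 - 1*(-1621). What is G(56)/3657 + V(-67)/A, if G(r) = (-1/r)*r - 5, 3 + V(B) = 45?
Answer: 16448/376671 ≈ 0.043667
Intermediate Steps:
V(B) = 42 (V(B) = -3 + 45 = 42)
G(r) = -6 (G(r) = -1 - 5 = -6)
A = 927 (A = -694 + 1621 = 927)
G(56)/3657 + V(-67)/A = -6/3657 + 42/927 = -6*1/3657 + 42*(1/927) = -2/1219 + 14/309 = 16448/376671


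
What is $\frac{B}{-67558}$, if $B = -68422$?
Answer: $\frac{34211}{33779} \approx 1.0128$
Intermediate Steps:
$\frac{B}{-67558} = - \frac{68422}{-67558} = \left(-68422\right) \left(- \frac{1}{67558}\right) = \frac{34211}{33779}$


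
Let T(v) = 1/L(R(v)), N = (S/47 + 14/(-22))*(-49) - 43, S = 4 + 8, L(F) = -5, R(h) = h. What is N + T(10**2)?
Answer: -63407/2585 ≈ -24.529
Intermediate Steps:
S = 12
N = -12578/517 (N = (12/47 + 14/(-22))*(-49) - 43 = (12*(1/47) + 14*(-1/22))*(-49) - 43 = (12/47 - 7/11)*(-49) - 43 = -197/517*(-49) - 43 = 9653/517 - 43 = -12578/517 ≈ -24.329)
T(v) = -1/5 (T(v) = 1/(-5) = -1/5)
N + T(10**2) = -12578/517 - 1/5 = -63407/2585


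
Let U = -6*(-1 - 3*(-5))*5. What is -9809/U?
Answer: 9809/420 ≈ 23.355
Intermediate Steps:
U = -420 (U = -6*(-1 + 15)*5 = -6*14*5 = -84*5 = -420)
-9809/U = -9809/(-420) = -9809*(-1/420) = 9809/420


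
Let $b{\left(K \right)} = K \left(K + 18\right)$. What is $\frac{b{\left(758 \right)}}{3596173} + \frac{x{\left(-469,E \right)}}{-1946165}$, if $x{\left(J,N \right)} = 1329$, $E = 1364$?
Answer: $\frac{1139970508403}{6998746026545} \approx 0.16288$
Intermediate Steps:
$b{\left(K \right)} = K \left(18 + K\right)$
$\frac{b{\left(758 \right)}}{3596173} + \frac{x{\left(-469,E \right)}}{-1946165} = \frac{758 \left(18 + 758\right)}{3596173} + \frac{1329}{-1946165} = 758 \cdot 776 \cdot \frac{1}{3596173} + 1329 \left(- \frac{1}{1946165}\right) = 588208 \cdot \frac{1}{3596173} - \frac{1329}{1946165} = \frac{588208}{3596173} - \frac{1329}{1946165} = \frac{1139970508403}{6998746026545}$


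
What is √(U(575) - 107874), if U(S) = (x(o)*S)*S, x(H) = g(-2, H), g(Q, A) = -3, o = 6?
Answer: I*√1099749 ≈ 1048.7*I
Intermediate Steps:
x(H) = -3
U(S) = -3*S² (U(S) = (-3*S)*S = -3*S²)
√(U(575) - 107874) = √(-3*575² - 107874) = √(-3*330625 - 107874) = √(-991875 - 107874) = √(-1099749) = I*√1099749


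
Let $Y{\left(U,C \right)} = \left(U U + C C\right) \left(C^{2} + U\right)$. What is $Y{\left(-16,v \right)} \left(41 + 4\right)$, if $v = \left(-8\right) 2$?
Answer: $5529600$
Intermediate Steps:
$v = -16$
$Y{\left(U,C \right)} = \left(U + C^{2}\right) \left(C^{2} + U^{2}\right)$ ($Y{\left(U,C \right)} = \left(U^{2} + C^{2}\right) \left(U + C^{2}\right) = \left(C^{2} + U^{2}\right) \left(U + C^{2}\right) = \left(U + C^{2}\right) \left(C^{2} + U^{2}\right)$)
$Y{\left(-16,v \right)} \left(41 + 4\right) = \left(\left(-16\right)^{4} + \left(-16\right)^{3} - 16 \left(-16\right)^{2} + \left(-16\right)^{2} \left(-16\right)^{2}\right) \left(41 + 4\right) = \left(65536 - 4096 - 4096 + 256 \cdot 256\right) 45 = \left(65536 - 4096 - 4096 + 65536\right) 45 = 122880 \cdot 45 = 5529600$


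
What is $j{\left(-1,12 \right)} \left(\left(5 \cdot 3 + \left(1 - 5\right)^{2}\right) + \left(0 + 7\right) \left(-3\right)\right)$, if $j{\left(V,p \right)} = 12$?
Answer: $120$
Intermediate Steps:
$j{\left(-1,12 \right)} \left(\left(5 \cdot 3 + \left(1 - 5\right)^{2}\right) + \left(0 + 7\right) \left(-3\right)\right) = 12 \left(\left(5 \cdot 3 + \left(1 - 5\right)^{2}\right) + \left(0 + 7\right) \left(-3\right)\right) = 12 \left(\left(15 + \left(-4\right)^{2}\right) + 7 \left(-3\right)\right) = 12 \left(\left(15 + 16\right) - 21\right) = 12 \left(31 - 21\right) = 12 \cdot 10 = 120$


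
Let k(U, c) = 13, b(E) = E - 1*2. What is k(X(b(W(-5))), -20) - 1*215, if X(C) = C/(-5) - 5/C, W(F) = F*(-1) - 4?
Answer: -202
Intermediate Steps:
W(F) = -4 - F (W(F) = -F - 4 = -4 - F)
b(E) = -2 + E (b(E) = E - 2 = -2 + E)
X(C) = -5/C - C/5 (X(C) = C*(-⅕) - 5/C = -C/5 - 5/C = -5/C - C/5)
k(X(b(W(-5))), -20) - 1*215 = 13 - 1*215 = 13 - 215 = -202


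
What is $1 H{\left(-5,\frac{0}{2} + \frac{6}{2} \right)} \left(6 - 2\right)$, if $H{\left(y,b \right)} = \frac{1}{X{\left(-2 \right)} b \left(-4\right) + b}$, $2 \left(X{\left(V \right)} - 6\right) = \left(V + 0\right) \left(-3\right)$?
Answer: $- \frac{4}{105} \approx -0.038095$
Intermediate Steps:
$X{\left(V \right)} = 6 - \frac{3 V}{2}$ ($X{\left(V \right)} = 6 + \frac{\left(V + 0\right) \left(-3\right)}{2} = 6 + \frac{V \left(-3\right)}{2} = 6 + \frac{\left(-3\right) V}{2} = 6 - \frac{3 V}{2}$)
$H{\left(y,b \right)} = - \frac{1}{35 b}$ ($H{\left(y,b \right)} = \frac{1}{\left(6 - -3\right) b \left(-4\right) + b} = \frac{1}{\left(6 + 3\right) b \left(-4\right) + b} = \frac{1}{9 b \left(-4\right) + b} = \frac{1}{- 36 b + b} = \frac{1}{\left(-35\right) b} = - \frac{1}{35 b}$)
$1 H{\left(-5,\frac{0}{2} + \frac{6}{2} \right)} \left(6 - 2\right) = 1 \left(- \frac{1}{35 \left(\frac{0}{2} + \frac{6}{2}\right)}\right) \left(6 - 2\right) = 1 \left(- \frac{1}{35 \left(0 \cdot \frac{1}{2} + 6 \cdot \frac{1}{2}\right)}\right) \left(6 - 2\right) = 1 \left(- \frac{1}{35 \left(0 + 3\right)}\right) 4 = 1 \left(- \frac{1}{35 \cdot 3}\right) 4 = 1 \left(\left(- \frac{1}{35}\right) \frac{1}{3}\right) 4 = 1 \left(- \frac{1}{105}\right) 4 = \left(- \frac{1}{105}\right) 4 = - \frac{4}{105}$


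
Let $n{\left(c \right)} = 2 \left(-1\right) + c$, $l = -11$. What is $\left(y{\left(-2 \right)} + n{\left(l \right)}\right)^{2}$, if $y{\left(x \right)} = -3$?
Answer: $256$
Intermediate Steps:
$n{\left(c \right)} = -2 + c$
$\left(y{\left(-2 \right)} + n{\left(l \right)}\right)^{2} = \left(-3 - 13\right)^{2} = \left(-16\right)^{2} = 256$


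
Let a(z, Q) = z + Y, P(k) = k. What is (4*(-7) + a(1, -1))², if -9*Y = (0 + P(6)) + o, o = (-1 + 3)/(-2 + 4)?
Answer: 62500/81 ≈ 771.60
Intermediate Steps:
o = 1 (o = 2/2 = 2*(½) = 1)
Y = -7/9 (Y = -((0 + 6) + 1)/9 = -(6 + 1)/9 = -⅑*7 = -7/9 ≈ -0.77778)
a(z, Q) = -7/9 + z (a(z, Q) = z - 7/9 = -7/9 + z)
(4*(-7) + a(1, -1))² = (4*(-7) + (-7/9 + 1))² = (-28 + 2/9)² = (-250/9)² = 62500/81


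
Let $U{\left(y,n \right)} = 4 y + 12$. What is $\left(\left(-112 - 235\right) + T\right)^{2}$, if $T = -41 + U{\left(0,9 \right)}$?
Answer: $141376$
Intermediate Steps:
$U{\left(y,n \right)} = 12 + 4 y$
$T = -29$ ($T = -41 + \left(12 + 4 \cdot 0\right) = -41 + \left(12 + 0\right) = -41 + 12 = -29$)
$\left(\left(-112 - 235\right) + T\right)^{2} = \left(\left(-112 - 235\right) - 29\right)^{2} = \left(-347 - 29\right)^{2} = \left(-376\right)^{2} = 141376$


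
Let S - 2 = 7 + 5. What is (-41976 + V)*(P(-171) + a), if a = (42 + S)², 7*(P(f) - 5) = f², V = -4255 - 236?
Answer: -2380411476/7 ≈ -3.4006e+8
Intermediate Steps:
S = 14 (S = 2 + (7 + 5) = 2 + 12 = 14)
V = -4491
P(f) = 5 + f²/7
a = 3136 (a = (42 + 14)² = 56² = 3136)
(-41976 + V)*(P(-171) + a) = (-41976 - 4491)*((5 + (⅐)*(-171)²) + 3136) = -46467*((5 + (⅐)*29241) + 3136) = -46467*((5 + 29241/7) + 3136) = -46467*(29276/7 + 3136) = -46467*51228/7 = -2380411476/7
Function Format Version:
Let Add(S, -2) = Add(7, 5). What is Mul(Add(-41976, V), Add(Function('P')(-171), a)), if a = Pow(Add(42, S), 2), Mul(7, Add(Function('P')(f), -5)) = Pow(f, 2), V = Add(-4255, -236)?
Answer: Rational(-2380411476, 7) ≈ -3.4006e+8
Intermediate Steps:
S = 14 (S = Add(2, Add(7, 5)) = Add(2, 12) = 14)
V = -4491
Function('P')(f) = Add(5, Mul(Rational(1, 7), Pow(f, 2)))
a = 3136 (a = Pow(Add(42, 14), 2) = Pow(56, 2) = 3136)
Mul(Add(-41976, V), Add(Function('P')(-171), a)) = Mul(Add(-41976, -4491), Add(Add(5, Mul(Rational(1, 7), Pow(-171, 2))), 3136)) = Mul(-46467, Add(Add(5, Mul(Rational(1, 7), 29241)), 3136)) = Mul(-46467, Add(Add(5, Rational(29241, 7)), 3136)) = Mul(-46467, Add(Rational(29276, 7), 3136)) = Mul(-46467, Rational(51228, 7)) = Rational(-2380411476, 7)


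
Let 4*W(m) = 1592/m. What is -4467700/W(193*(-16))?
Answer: 6898128800/199 ≈ 3.4664e+7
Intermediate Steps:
W(m) = 398/m (W(m) = (1592/m)/4 = 398/m)
-4467700/W(193*(-16)) = -4467700/(398/((193*(-16)))) = -4467700/(398/(-3088)) = -4467700/(398*(-1/3088)) = -4467700/(-199/1544) = -4467700*(-1544/199) = 6898128800/199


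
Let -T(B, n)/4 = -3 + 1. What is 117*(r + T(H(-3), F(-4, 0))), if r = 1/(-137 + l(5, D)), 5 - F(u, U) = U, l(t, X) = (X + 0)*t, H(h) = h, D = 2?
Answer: 118755/127 ≈ 935.08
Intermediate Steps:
l(t, X) = X*t
F(u, U) = 5 - U
r = -1/127 (r = 1/(-137 + 2*5) = 1/(-137 + 10) = 1/(-127) = -1/127 ≈ -0.0078740)
T(B, n) = 8 (T(B, n) = -4*(-3 + 1) = -4*(-2) = 8)
117*(r + T(H(-3), F(-4, 0))) = 117*(-1/127 + 8) = 117*(1015/127) = 118755/127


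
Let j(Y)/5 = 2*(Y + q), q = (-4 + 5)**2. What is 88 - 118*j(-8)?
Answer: 8348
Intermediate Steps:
q = 1 (q = 1**2 = 1)
j(Y) = 10 + 10*Y (j(Y) = 5*(2*(Y + 1)) = 5*(2*(1 + Y)) = 5*(2 + 2*Y) = 10 + 10*Y)
88 - 118*j(-8) = 88 - 118*(10 + 10*(-8)) = 88 - 118*(10 - 80) = 88 - 118*(-70) = 88 + 8260 = 8348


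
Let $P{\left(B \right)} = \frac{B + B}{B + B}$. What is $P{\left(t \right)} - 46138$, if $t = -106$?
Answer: $-46137$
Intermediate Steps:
$P{\left(B \right)} = 1$ ($P{\left(B \right)} = \frac{2 B}{2 B} = 2 B \frac{1}{2 B} = 1$)
$P{\left(t \right)} - 46138 = 1 - 46138 = -46137$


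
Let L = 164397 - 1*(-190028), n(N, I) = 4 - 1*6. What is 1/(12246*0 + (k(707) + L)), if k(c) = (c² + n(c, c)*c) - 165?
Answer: 1/852695 ≈ 1.1728e-6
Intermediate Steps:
n(N, I) = -2 (n(N, I) = 4 - 6 = -2)
k(c) = -165 + c² - 2*c (k(c) = (c² - 2*c) - 165 = -165 + c² - 2*c)
L = 354425 (L = 164397 + 190028 = 354425)
1/(12246*0 + (k(707) + L)) = 1/(12246*0 + ((-165 + 707² - 2*707) + 354425)) = 1/(0 + ((-165 + 499849 - 1414) + 354425)) = 1/(0 + (498270 + 354425)) = 1/(0 + 852695) = 1/852695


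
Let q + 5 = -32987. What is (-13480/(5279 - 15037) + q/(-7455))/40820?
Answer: 7543381/53026557675 ≈ 0.00014226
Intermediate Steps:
q = -32992 (q = -5 - 32987 = -32992)
(-13480/(5279 - 15037) + q/(-7455))/40820 = (-13480/(5279 - 15037) - 32992/(-7455))/40820 = (-13480/(-9758) - 32992*(-1/7455))*(1/40820) = (-13480*(-1/9758) + 32992/7455)*(1/40820) = (6740/4879 + 32992/7455)*(1/40820) = (30173524/5196135)*(1/40820) = 7543381/53026557675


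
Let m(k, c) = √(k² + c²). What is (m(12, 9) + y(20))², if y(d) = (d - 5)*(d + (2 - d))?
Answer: 2025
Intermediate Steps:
y(d) = -10 + 2*d (y(d) = (-5 + d)*2 = -10 + 2*d)
m(k, c) = √(c² + k²)
(m(12, 9) + y(20))² = (√(9² + 12²) + (-10 + 2*20))² = (√(81 + 144) + (-10 + 40))² = (√225 + 30)² = (15 + 30)² = 45² = 2025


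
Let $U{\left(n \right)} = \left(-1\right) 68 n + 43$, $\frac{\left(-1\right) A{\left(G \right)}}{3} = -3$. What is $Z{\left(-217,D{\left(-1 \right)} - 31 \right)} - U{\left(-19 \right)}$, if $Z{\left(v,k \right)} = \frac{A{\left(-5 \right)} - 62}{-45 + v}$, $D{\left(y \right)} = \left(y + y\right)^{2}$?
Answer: $- \frac{349717}{262} \approx -1334.8$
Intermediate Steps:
$A{\left(G \right)} = 9$ ($A{\left(G \right)} = \left(-3\right) \left(-3\right) = 9$)
$U{\left(n \right)} = 43 - 68 n$ ($U{\left(n \right)} = - 68 n + 43 = 43 - 68 n$)
$D{\left(y \right)} = 4 y^{2}$ ($D{\left(y \right)} = \left(2 y\right)^{2} = 4 y^{2}$)
$Z{\left(v,k \right)} = - \frac{53}{-45 + v}$ ($Z{\left(v,k \right)} = \frac{9 - 62}{-45 + v} = - \frac{53}{-45 + v}$)
$Z{\left(-217,D{\left(-1 \right)} - 31 \right)} - U{\left(-19 \right)} = - \frac{53}{-45 - 217} - \left(43 - -1292\right) = - \frac{53}{-262} - \left(43 + 1292\right) = \left(-53\right) \left(- \frac{1}{262}\right) - 1335 = \frac{53}{262} - 1335 = - \frac{349717}{262}$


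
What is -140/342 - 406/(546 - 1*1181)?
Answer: 24976/108585 ≈ 0.23001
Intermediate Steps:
-140/342 - 406/(546 - 1*1181) = -140*1/342 - 406/(546 - 1181) = -70/171 - 406/(-635) = -70/171 - 406*(-1/635) = -70/171 + 406/635 = 24976/108585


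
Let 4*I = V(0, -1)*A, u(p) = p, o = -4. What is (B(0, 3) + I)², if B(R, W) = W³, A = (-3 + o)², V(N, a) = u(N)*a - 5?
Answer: 18769/16 ≈ 1173.1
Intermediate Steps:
V(N, a) = -5 + N*a (V(N, a) = N*a - 5 = -5 + N*a)
A = 49 (A = (-3 - 4)² = (-7)² = 49)
I = -245/4 (I = ((-5 + 0*(-1))*49)/4 = ((-5 + 0)*49)/4 = (-5*49)/4 = (¼)*(-245) = -245/4 ≈ -61.250)
(B(0, 3) + I)² = (3³ - 245/4)² = (27 - 245/4)² = (-137/4)² = 18769/16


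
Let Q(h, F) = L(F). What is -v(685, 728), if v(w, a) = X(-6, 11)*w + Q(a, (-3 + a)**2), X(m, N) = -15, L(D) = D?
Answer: -515350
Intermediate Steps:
Q(h, F) = F
v(w, a) = (-3 + a)**2 - 15*w (v(w, a) = -15*w + (-3 + a)**2 = (-3 + a)**2 - 15*w)
-v(685, 728) = -((-3 + 728)**2 - 15*685) = -(725**2 - 10275) = -(525625 - 10275) = -1*515350 = -515350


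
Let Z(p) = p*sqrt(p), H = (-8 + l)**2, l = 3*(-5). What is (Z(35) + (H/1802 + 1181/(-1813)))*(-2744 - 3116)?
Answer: 3425419050/1633513 - 205100*sqrt(35) ≈ -1.2113e+6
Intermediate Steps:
l = -15
H = 529 (H = (-8 - 15)**2 = (-23)**2 = 529)
Z(p) = p**(3/2)
(Z(35) + (H/1802 + 1181/(-1813)))*(-2744 - 3116) = (35**(3/2) + (529/1802 + 1181/(-1813)))*(-2744 - 3116) = (35*sqrt(35) + (529*(1/1802) + 1181*(-1/1813)))*(-5860) = (35*sqrt(35) + (529/1802 - 1181/1813))*(-5860) = (35*sqrt(35) - 1169085/3267026)*(-5860) = (-1169085/3267026 + 35*sqrt(35))*(-5860) = 3425419050/1633513 - 205100*sqrt(35)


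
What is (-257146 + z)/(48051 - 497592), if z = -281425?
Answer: 538571/449541 ≈ 1.1980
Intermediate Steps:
(-257146 + z)/(48051 - 497592) = (-257146 - 281425)/(48051 - 497592) = -538571/(-449541) = -538571*(-1/449541) = 538571/449541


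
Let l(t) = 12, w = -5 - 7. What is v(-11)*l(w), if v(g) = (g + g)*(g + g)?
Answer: 5808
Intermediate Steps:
w = -12
v(g) = 4*g² (v(g) = (2*g)*(2*g) = 4*g²)
v(-11)*l(w) = (4*(-11)²)*12 = (4*121)*12 = 484*12 = 5808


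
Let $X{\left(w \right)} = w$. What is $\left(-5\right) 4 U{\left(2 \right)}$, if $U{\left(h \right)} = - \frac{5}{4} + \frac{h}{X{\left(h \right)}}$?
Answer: $5$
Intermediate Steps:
$U{\left(h \right)} = - \frac{1}{4}$ ($U{\left(h \right)} = - \frac{5}{4} + \frac{h}{h} = \left(-5\right) \frac{1}{4} + 1 = - \frac{5}{4} + 1 = - \frac{1}{4}$)
$\left(-5\right) 4 U{\left(2 \right)} = \left(-5\right) 4 \left(- \frac{1}{4}\right) = \left(-20\right) \left(- \frac{1}{4}\right) = 5$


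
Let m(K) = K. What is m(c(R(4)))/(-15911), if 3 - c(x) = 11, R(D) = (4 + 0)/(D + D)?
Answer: 8/15911 ≈ 0.00050280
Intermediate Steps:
R(D) = 2/D (R(D) = 4/((2*D)) = 4*(1/(2*D)) = 2/D)
c(x) = -8 (c(x) = 3 - 1*11 = 3 - 11 = -8)
m(c(R(4)))/(-15911) = -8/(-15911) = -8*(-1/15911) = 8/15911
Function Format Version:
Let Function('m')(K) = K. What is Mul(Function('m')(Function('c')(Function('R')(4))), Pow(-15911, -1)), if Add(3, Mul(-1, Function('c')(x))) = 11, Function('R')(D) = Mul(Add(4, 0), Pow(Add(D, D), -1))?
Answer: Rational(8, 15911) ≈ 0.00050280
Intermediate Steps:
Function('R')(D) = Mul(2, Pow(D, -1)) (Function('R')(D) = Mul(4, Pow(Mul(2, D), -1)) = Mul(4, Mul(Rational(1, 2), Pow(D, -1))) = Mul(2, Pow(D, -1)))
Function('c')(x) = -8 (Function('c')(x) = Add(3, Mul(-1, 11)) = Add(3, -11) = -8)
Mul(Function('m')(Function('c')(Function('R')(4))), Pow(-15911, -1)) = Mul(-8, Pow(-15911, -1)) = Mul(-8, Rational(-1, 15911)) = Rational(8, 15911)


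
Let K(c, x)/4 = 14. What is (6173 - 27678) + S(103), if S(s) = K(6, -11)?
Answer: -21449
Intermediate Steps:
K(c, x) = 56 (K(c, x) = 4*14 = 56)
S(s) = 56
(6173 - 27678) + S(103) = (6173 - 27678) + 56 = -21505 + 56 = -21449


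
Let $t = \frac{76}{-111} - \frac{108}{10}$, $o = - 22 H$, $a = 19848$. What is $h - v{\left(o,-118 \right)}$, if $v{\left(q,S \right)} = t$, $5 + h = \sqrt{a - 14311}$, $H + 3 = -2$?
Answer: $\frac{3599}{555} + 7 \sqrt{113} \approx 80.896$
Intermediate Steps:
$H = -5$ ($H = -3 - 2 = -5$)
$o = 110$ ($o = \left(-22\right) \left(-5\right) = 110$)
$h = -5 + 7 \sqrt{113}$ ($h = -5 + \sqrt{19848 - 14311} = -5 + \sqrt{5537} = -5 + 7 \sqrt{113} \approx 69.411$)
$t = - \frac{6374}{555}$ ($t = 76 \left(- \frac{1}{111}\right) - \frac{54}{5} = - \frac{76}{111} - \frac{54}{5} = - \frac{6374}{555} \approx -11.485$)
$v{\left(q,S \right)} = - \frac{6374}{555}$
$h - v{\left(o,-118 \right)} = \left(-5 + 7 \sqrt{113}\right) - - \frac{6374}{555} = \left(-5 + 7 \sqrt{113}\right) + \frac{6374}{555} = \frac{3599}{555} + 7 \sqrt{113}$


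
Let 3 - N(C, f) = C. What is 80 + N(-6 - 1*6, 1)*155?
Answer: 2405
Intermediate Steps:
N(C, f) = 3 - C
80 + N(-6 - 1*6, 1)*155 = 80 + (3 - (-6 - 1*6))*155 = 80 + (3 - (-6 - 6))*155 = 80 + (3 - 1*(-12))*155 = 80 + (3 + 12)*155 = 80 + 15*155 = 80 + 2325 = 2405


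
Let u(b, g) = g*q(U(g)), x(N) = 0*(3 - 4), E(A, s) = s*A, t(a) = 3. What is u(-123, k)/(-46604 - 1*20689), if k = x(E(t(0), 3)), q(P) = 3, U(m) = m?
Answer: 0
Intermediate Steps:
E(A, s) = A*s
x(N) = 0 (x(N) = 0*(-1) = 0)
k = 0
u(b, g) = 3*g (u(b, g) = g*3 = 3*g)
u(-123, k)/(-46604 - 1*20689) = (3*0)/(-46604 - 1*20689) = 0/(-46604 - 20689) = 0/(-67293) = 0*(-1/67293) = 0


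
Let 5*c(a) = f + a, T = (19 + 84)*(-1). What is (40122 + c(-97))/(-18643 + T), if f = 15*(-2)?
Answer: -200483/93730 ≈ -2.1389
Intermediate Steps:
f = -30
T = -103 (T = 103*(-1) = -103)
c(a) = -6 + a/5 (c(a) = (-30 + a)/5 = -6 + a/5)
(40122 + c(-97))/(-18643 + T) = (40122 + (-6 + (⅕)*(-97)))/(-18643 - 103) = (40122 + (-6 - 97/5))/(-18746) = (40122 - 127/5)*(-1/18746) = (200483/5)*(-1/18746) = -200483/93730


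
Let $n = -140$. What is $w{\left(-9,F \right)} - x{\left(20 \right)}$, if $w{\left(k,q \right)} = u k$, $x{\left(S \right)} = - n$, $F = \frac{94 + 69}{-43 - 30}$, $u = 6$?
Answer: $-194$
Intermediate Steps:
$F = - \frac{163}{73}$ ($F = \frac{163}{-73} = 163 \left(- \frac{1}{73}\right) = - \frac{163}{73} \approx -2.2329$)
$x{\left(S \right)} = 140$ ($x{\left(S \right)} = \left(-1\right) \left(-140\right) = 140$)
$w{\left(k,q \right)} = 6 k$
$w{\left(-9,F \right)} - x{\left(20 \right)} = 6 \left(-9\right) - 140 = -54 - 140 = -194$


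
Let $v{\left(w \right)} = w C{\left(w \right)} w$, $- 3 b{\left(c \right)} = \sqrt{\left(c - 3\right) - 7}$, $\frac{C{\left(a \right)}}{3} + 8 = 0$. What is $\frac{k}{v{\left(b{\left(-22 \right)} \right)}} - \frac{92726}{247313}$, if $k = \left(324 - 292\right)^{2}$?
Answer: $\frac{2875030}{247313} \approx 11.625$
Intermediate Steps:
$C{\left(a \right)} = -24$ ($C{\left(a \right)} = -24 + 3 \cdot 0 = -24 + 0 = -24$)
$k = 1024$ ($k = 32^{2} = 1024$)
$b{\left(c \right)} = - \frac{\sqrt{-10 + c}}{3}$ ($b{\left(c \right)} = - \frac{\sqrt{\left(c - 3\right) - 7}}{3} = - \frac{\sqrt{\left(-3 + c\right) - 7}}{3} = - \frac{\sqrt{-10 + c}}{3}$)
$v{\left(w \right)} = - 24 w^{2}$ ($v{\left(w \right)} = w \left(-24\right) w = - 24 w w = - 24 w^{2}$)
$\frac{k}{v{\left(b{\left(-22 \right)} \right)}} - \frac{92726}{247313} = \frac{1024}{\left(-24\right) \left(- \frac{\sqrt{-10 - 22}}{3}\right)^{2}} - \frac{92726}{247313} = \frac{1024}{\left(-24\right) \left(- \frac{\sqrt{-32}}{3}\right)^{2}} - \frac{92726}{247313} = \frac{1024}{\left(-24\right) \left(- \frac{4 i \sqrt{2}}{3}\right)^{2}} - \frac{92726}{247313} = \frac{1024}{\left(-24\right) \left(- \frac{32}{9}\right)} - \frac{92726}{247313} = \frac{1024}{\frac{256}{3}} - \frac{92726}{247313} = 1024 \cdot \frac{3}{256} - \frac{92726}{247313} = 12 - \frac{92726}{247313} = \frac{2875030}{247313}$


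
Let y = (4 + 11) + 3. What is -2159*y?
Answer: -38862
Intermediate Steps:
y = 18 (y = 15 + 3 = 18)
-2159*y = -2159*18 = -38862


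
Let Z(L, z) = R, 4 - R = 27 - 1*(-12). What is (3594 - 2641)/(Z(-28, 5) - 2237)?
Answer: -953/2272 ≈ -0.41945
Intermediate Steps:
R = -35 (R = 4 - (27 - 1*(-12)) = 4 - (27 + 12) = 4 - 1*39 = 4 - 39 = -35)
Z(L, z) = -35
(3594 - 2641)/(Z(-28, 5) - 2237) = (3594 - 2641)/(-35 - 2237) = 953/(-2272) = 953*(-1/2272) = -953/2272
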